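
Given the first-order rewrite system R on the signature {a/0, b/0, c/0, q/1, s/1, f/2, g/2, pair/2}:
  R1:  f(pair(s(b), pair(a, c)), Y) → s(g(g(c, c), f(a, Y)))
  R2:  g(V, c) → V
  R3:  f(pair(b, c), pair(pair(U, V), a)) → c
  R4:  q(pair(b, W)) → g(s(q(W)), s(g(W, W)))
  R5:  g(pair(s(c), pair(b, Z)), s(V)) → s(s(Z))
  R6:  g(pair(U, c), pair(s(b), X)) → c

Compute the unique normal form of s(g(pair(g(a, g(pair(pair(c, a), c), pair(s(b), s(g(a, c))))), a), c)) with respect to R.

s(pair(a, a))

1. s(g(pair(g(a, g(pair(pair(c, a), c), pair(s(b), s(g(a, c))))), a), c))  →  s(pair(g(a, g(pair(pair(c, a), c), pair(s(b), s(g(a, c))))), a))   [R2 at 1]
2. s(pair(g(a, g(pair(pair(c, a), c), pair(s(b), s(g(a, c))))), a))  →  s(pair(g(a, c), a))   [R6 at 1.1.2]
3. s(pair(g(a, c), a))  →  s(pair(a, a))   [R2 at 1.1]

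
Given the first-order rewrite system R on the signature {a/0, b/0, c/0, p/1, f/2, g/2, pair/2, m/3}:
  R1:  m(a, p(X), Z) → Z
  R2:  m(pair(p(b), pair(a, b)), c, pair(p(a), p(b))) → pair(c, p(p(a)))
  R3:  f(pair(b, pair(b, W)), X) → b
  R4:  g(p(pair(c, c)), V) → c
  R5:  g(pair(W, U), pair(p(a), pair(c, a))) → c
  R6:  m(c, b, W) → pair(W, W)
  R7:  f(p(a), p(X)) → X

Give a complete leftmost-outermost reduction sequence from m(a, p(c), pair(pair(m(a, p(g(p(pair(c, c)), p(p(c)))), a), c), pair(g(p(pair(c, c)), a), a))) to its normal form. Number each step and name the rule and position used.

1. m(a, p(c), pair(pair(m(a, p(g(p(pair(c, c)), p(p(c)))), a), c), pair(g(p(pair(c, c)), a), a)))  →  pair(pair(m(a, p(g(p(pair(c, c)), p(p(c)))), a), c), pair(g(p(pair(c, c)), a), a))   [R1 at ε]
2. pair(pair(m(a, p(g(p(pair(c, c)), p(p(c)))), a), c), pair(g(p(pair(c, c)), a), a))  →  pair(pair(a, c), pair(g(p(pair(c, c)), a), a))   [R1 at 1.1]
3. pair(pair(a, c), pair(g(p(pair(c, c)), a), a))  →  pair(pair(a, c), pair(c, a))   [R4 at 2.1]

pair(pair(a, c), pair(c, a))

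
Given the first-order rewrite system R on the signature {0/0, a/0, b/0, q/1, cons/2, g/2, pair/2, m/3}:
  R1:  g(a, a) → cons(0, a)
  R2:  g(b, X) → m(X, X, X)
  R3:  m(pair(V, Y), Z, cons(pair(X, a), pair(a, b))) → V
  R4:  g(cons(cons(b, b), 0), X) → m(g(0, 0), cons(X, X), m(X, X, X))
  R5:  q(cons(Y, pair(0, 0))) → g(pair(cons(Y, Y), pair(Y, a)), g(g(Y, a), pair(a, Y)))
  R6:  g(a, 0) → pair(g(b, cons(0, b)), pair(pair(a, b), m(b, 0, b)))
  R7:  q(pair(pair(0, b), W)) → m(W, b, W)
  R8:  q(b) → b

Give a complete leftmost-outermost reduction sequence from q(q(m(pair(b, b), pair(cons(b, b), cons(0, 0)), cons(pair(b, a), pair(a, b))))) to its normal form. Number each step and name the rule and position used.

1. q(q(m(pair(b, b), pair(cons(b, b), cons(0, 0)), cons(pair(b, a), pair(a, b)))))  →  q(q(b))   [R3 at 1.1]
2. q(q(b))  →  q(b)   [R8 at 1]
3. q(b)  →  b   [R8 at ε]

b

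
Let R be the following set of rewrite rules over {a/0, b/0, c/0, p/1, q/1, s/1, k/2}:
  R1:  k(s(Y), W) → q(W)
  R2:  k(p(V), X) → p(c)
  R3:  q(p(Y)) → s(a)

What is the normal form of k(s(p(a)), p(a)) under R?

1. k(s(p(a)), p(a))  →  q(p(a))   [R1 at ε]
2. q(p(a))  →  s(a)   [R3 at ε]

s(a)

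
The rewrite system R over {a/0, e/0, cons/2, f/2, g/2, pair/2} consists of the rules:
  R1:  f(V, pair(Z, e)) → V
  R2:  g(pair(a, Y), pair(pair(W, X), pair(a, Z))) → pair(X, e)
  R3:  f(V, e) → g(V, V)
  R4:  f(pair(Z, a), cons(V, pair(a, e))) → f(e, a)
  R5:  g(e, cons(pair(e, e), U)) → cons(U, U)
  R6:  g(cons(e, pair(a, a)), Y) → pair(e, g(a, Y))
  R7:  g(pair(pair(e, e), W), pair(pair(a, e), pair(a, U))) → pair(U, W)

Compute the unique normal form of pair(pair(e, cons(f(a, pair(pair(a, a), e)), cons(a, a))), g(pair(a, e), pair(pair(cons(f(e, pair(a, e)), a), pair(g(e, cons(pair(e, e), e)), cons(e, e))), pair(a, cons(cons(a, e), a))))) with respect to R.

pair(pair(e, cons(a, cons(a, a))), pair(pair(cons(e, e), cons(e, e)), e))

1. pair(pair(e, cons(f(a, pair(pair(a, a), e)), cons(a, a))), g(pair(a, e), pair(pair(cons(f(e, pair(a, e)), a), pair(g(e, cons(pair(e, e), e)), cons(e, e))), pair(a, cons(cons(a, e), a)))))  →  pair(pair(e, cons(a, cons(a, a))), g(pair(a, e), pair(pair(cons(f(e, pair(a, e)), a), pair(g(e, cons(pair(e, e), e)), cons(e, e))), pair(a, cons(cons(a, e), a)))))   [R1 at 1.2.1]
2. pair(pair(e, cons(a, cons(a, a))), g(pair(a, e), pair(pair(cons(f(e, pair(a, e)), a), pair(g(e, cons(pair(e, e), e)), cons(e, e))), pair(a, cons(cons(a, e), a)))))  →  pair(pair(e, cons(a, cons(a, a))), pair(pair(g(e, cons(pair(e, e), e)), cons(e, e)), e))   [R2 at 2]
3. pair(pair(e, cons(a, cons(a, a))), pair(pair(g(e, cons(pair(e, e), e)), cons(e, e)), e))  →  pair(pair(e, cons(a, cons(a, a))), pair(pair(cons(e, e), cons(e, e)), e))   [R5 at 2.1.1]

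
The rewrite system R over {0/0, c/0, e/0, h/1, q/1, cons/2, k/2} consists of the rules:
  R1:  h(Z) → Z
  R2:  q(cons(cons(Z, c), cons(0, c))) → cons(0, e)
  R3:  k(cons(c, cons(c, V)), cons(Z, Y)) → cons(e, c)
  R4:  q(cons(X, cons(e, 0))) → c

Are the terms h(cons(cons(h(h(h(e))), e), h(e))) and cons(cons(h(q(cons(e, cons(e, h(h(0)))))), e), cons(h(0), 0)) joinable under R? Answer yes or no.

Reduce t₁ = h(cons(cons(h(h(h(e))), e), h(e))):
1. h(cons(cons(h(h(h(e))), e), h(e)))  →  cons(cons(h(h(h(e))), e), h(e))   [R1 at ε]
2. cons(cons(h(h(h(e))), e), h(e))  →  cons(cons(h(h(e)), e), h(e))   [R1 at 1.1]
3. cons(cons(h(h(e)), e), h(e))  →  cons(cons(h(e), e), h(e))   [R1 at 1.1]
4. cons(cons(h(e), e), h(e))  →  cons(cons(e, e), h(e))   [R1 at 1.1]
5. cons(cons(e, e), h(e))  →  cons(cons(e, e), e)   [R1 at 2]

Reduce t₂ = cons(cons(h(q(cons(e, cons(e, h(h(0)))))), e), cons(h(0), 0)):
1. cons(cons(h(q(cons(e, cons(e, h(h(0)))))), e), cons(h(0), 0))  →  cons(cons(q(cons(e, cons(e, h(h(0))))), e), cons(h(0), 0))   [R1 at 1.1]
2. cons(cons(q(cons(e, cons(e, h(h(0))))), e), cons(h(0), 0))  →  cons(cons(q(cons(e, cons(e, h(0)))), e), cons(h(0), 0))   [R1 at 1.1.1.2.2]
3. cons(cons(q(cons(e, cons(e, h(0)))), e), cons(h(0), 0))  →  cons(cons(q(cons(e, cons(e, 0))), e), cons(h(0), 0))   [R1 at 1.1.1.2.2]
4. cons(cons(q(cons(e, cons(e, 0))), e), cons(h(0), 0))  →  cons(cons(c, e), cons(h(0), 0))   [R4 at 1.1]
5. cons(cons(c, e), cons(h(0), 0))  →  cons(cons(c, e), cons(0, 0))   [R1 at 2.1]

no — NF(t₁) = cons(cons(e, e), e), NF(t₂) = cons(cons(c, e), cons(0, 0))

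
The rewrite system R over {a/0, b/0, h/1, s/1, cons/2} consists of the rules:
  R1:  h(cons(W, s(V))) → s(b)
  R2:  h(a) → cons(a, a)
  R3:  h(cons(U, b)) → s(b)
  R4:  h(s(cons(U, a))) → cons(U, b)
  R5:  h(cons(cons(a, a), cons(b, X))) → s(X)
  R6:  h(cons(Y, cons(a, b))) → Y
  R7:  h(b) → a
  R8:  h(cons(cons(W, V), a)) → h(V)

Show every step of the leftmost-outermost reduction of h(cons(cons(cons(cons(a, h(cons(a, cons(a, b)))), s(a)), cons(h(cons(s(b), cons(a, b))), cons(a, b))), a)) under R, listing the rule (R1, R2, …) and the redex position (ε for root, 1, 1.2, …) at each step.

1. h(cons(cons(cons(cons(a, h(cons(a, cons(a, b)))), s(a)), cons(h(cons(s(b), cons(a, b))), cons(a, b))), a))  →  h(cons(h(cons(s(b), cons(a, b))), cons(a, b)))   [R8 at ε]
2. h(cons(h(cons(s(b), cons(a, b))), cons(a, b)))  →  h(cons(s(b), cons(a, b)))   [R6 at ε]
3. h(cons(s(b), cons(a, b)))  →  s(b)   [R6 at ε]

s(b)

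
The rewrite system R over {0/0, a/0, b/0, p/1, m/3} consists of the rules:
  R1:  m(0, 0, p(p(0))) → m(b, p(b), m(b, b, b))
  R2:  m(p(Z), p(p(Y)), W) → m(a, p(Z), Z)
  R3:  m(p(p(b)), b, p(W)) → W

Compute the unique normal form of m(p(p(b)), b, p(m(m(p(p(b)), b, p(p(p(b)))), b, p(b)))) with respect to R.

b

1. m(p(p(b)), b, p(m(m(p(p(b)), b, p(p(p(b)))), b, p(b))))  →  m(m(p(p(b)), b, p(p(p(b)))), b, p(b))   [R3 at ε]
2. m(m(p(p(b)), b, p(p(p(b)))), b, p(b))  →  m(p(p(b)), b, p(b))   [R3 at 1]
3. m(p(p(b)), b, p(b))  →  b   [R3 at ε]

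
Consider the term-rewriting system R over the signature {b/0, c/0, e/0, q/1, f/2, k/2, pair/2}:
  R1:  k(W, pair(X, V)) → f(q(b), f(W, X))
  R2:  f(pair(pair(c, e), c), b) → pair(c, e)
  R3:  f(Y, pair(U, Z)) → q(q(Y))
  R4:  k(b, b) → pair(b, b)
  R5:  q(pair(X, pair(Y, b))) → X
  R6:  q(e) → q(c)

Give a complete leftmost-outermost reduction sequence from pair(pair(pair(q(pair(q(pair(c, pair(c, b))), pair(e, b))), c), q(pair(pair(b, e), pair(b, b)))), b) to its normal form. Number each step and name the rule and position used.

pair(pair(pair(c, c), pair(b, e)), b)

1. pair(pair(pair(q(pair(q(pair(c, pair(c, b))), pair(e, b))), c), q(pair(pair(b, e), pair(b, b)))), b)  →  pair(pair(pair(q(pair(c, pair(c, b))), c), q(pair(pair(b, e), pair(b, b)))), b)   [R5 at 1.1.1]
2. pair(pair(pair(q(pair(c, pair(c, b))), c), q(pair(pair(b, e), pair(b, b)))), b)  →  pair(pair(pair(c, c), q(pair(pair(b, e), pair(b, b)))), b)   [R5 at 1.1.1]
3. pair(pair(pair(c, c), q(pair(pair(b, e), pair(b, b)))), b)  →  pair(pair(pair(c, c), pair(b, e)), b)   [R5 at 1.2]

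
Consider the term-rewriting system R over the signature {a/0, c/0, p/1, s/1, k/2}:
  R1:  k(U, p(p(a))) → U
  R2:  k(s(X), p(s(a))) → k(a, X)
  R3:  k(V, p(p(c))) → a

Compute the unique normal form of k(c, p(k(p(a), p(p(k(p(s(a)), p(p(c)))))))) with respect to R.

c

1. k(c, p(k(p(a), p(p(k(p(s(a)), p(p(c))))))))  →  k(c, p(k(p(a), p(p(a)))))   [R3 at 2.1.2.1.1]
2. k(c, p(k(p(a), p(p(a)))))  →  k(c, p(p(a)))   [R1 at 2.1]
3. k(c, p(p(a)))  →  c   [R1 at ε]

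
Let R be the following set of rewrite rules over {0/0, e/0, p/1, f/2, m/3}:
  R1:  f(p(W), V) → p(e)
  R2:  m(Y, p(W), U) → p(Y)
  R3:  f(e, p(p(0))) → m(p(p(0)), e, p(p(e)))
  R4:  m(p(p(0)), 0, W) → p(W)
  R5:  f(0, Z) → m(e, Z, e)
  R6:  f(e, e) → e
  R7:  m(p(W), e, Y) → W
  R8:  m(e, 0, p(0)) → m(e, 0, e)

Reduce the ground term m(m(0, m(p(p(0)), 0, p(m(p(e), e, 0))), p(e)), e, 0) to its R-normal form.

0

1. m(m(0, m(p(p(0)), 0, p(m(p(e), e, 0))), p(e)), e, 0)  →  m(m(0, p(p(m(p(e), e, 0))), p(e)), e, 0)   [R4 at 1.2]
2. m(m(0, p(p(m(p(e), e, 0))), p(e)), e, 0)  →  m(p(0), e, 0)   [R2 at 1]
3. m(p(0), e, 0)  →  0   [R7 at ε]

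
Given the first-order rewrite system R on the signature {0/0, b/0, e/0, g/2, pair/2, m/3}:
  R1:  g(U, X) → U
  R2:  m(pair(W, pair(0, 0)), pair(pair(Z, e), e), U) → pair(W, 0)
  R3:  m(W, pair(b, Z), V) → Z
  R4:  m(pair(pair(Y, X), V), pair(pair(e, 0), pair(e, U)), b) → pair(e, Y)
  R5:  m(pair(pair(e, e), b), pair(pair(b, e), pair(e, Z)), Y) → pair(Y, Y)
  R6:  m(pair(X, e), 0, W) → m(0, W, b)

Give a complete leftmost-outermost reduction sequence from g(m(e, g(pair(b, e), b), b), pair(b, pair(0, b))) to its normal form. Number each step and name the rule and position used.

e

1. g(m(e, g(pair(b, e), b), b), pair(b, pair(0, b)))  →  m(e, g(pair(b, e), b), b)   [R1 at ε]
2. m(e, g(pair(b, e), b), b)  →  m(e, pair(b, e), b)   [R1 at 2]
3. m(e, pair(b, e), b)  →  e   [R3 at ε]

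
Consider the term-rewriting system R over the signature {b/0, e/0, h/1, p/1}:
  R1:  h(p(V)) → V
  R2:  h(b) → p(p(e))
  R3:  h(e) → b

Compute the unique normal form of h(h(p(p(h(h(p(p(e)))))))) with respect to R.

1. h(h(p(p(h(h(p(p(e))))))))  →  h(p(h(h(p(p(e))))))   [R1 at 1]
2. h(p(h(h(p(p(e))))))  →  h(h(p(p(e))))   [R1 at ε]
3. h(h(p(p(e))))  →  h(p(e))   [R1 at 1]
4. h(p(e))  →  e   [R1 at ε]

e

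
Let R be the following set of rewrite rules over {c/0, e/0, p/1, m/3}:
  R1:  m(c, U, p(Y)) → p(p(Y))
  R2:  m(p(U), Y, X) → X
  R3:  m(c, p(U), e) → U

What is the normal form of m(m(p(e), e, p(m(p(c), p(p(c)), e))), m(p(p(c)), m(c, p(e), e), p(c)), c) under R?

c

1. m(m(p(e), e, p(m(p(c), p(p(c)), e))), m(p(p(c)), m(c, p(e), e), p(c)), c)  →  m(p(m(p(c), p(p(c)), e)), m(p(p(c)), m(c, p(e), e), p(c)), c)   [R2 at 1]
2. m(p(m(p(c), p(p(c)), e)), m(p(p(c)), m(c, p(e), e), p(c)), c)  →  c   [R2 at ε]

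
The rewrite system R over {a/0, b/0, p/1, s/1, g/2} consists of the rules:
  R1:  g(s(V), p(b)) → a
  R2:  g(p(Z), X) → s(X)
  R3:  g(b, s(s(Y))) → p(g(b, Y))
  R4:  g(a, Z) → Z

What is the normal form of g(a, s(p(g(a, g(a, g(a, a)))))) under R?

1. g(a, s(p(g(a, g(a, g(a, a))))))  →  s(p(g(a, g(a, g(a, a)))))   [R4 at ε]
2. s(p(g(a, g(a, g(a, a)))))  →  s(p(g(a, g(a, a))))   [R4 at 1.1]
3. s(p(g(a, g(a, a))))  →  s(p(g(a, a)))   [R4 at 1.1]
4. s(p(g(a, a)))  →  s(p(a))   [R4 at 1.1]

s(p(a))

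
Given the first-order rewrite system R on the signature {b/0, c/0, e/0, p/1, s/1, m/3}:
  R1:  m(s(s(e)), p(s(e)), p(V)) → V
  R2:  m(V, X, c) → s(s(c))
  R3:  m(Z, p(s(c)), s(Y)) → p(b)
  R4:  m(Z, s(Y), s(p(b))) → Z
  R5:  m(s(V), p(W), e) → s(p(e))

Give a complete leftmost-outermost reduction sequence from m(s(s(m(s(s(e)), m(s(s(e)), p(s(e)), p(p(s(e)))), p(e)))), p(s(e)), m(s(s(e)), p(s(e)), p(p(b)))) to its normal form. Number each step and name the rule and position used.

b

1. m(s(s(m(s(s(e)), m(s(s(e)), p(s(e)), p(p(s(e)))), p(e)))), p(s(e)), m(s(s(e)), p(s(e)), p(p(b))))  →  m(s(s(m(s(s(e)), p(s(e)), p(e)))), p(s(e)), m(s(s(e)), p(s(e)), p(p(b))))   [R1 at 1.1.1.2]
2. m(s(s(m(s(s(e)), p(s(e)), p(e)))), p(s(e)), m(s(s(e)), p(s(e)), p(p(b))))  →  m(s(s(e)), p(s(e)), m(s(s(e)), p(s(e)), p(p(b))))   [R1 at 1.1.1]
3. m(s(s(e)), p(s(e)), m(s(s(e)), p(s(e)), p(p(b))))  →  m(s(s(e)), p(s(e)), p(b))   [R1 at 3]
4. m(s(s(e)), p(s(e)), p(b))  →  b   [R1 at ε]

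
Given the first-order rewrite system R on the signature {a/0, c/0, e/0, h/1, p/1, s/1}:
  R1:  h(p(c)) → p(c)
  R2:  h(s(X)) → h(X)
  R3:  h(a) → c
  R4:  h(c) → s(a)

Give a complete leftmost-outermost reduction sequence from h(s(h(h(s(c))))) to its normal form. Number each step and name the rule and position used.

1. h(s(h(h(s(c)))))  →  h(h(h(s(c))))   [R2 at ε]
2. h(h(h(s(c))))  →  h(h(h(c)))   [R2 at 1.1]
3. h(h(h(c)))  →  h(h(s(a)))   [R4 at 1.1]
4. h(h(s(a)))  →  h(h(a))   [R2 at 1]
5. h(h(a))  →  h(c)   [R3 at 1]
6. h(c)  →  s(a)   [R4 at ε]

s(a)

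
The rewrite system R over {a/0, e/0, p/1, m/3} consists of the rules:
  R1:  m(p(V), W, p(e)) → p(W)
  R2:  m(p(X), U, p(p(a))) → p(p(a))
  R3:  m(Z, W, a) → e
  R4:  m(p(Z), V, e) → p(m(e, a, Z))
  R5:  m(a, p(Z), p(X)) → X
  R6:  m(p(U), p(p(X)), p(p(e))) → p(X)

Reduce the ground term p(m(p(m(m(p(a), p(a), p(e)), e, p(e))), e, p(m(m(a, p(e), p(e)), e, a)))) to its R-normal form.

p(p(e))

1. p(m(p(m(m(p(a), p(a), p(e)), e, p(e))), e, p(m(m(a, p(e), p(e)), e, a))))  →  p(m(p(m(p(p(a)), e, p(e))), e, p(m(m(a, p(e), p(e)), e, a))))   [R1 at 1.1.1.1]
2. p(m(p(m(p(p(a)), e, p(e))), e, p(m(m(a, p(e), p(e)), e, a))))  →  p(m(p(p(e)), e, p(m(m(a, p(e), p(e)), e, a))))   [R1 at 1.1.1]
3. p(m(p(p(e)), e, p(m(m(a, p(e), p(e)), e, a))))  →  p(m(p(p(e)), e, p(e)))   [R3 at 1.3.1]
4. p(m(p(p(e)), e, p(e)))  →  p(p(e))   [R1 at 1]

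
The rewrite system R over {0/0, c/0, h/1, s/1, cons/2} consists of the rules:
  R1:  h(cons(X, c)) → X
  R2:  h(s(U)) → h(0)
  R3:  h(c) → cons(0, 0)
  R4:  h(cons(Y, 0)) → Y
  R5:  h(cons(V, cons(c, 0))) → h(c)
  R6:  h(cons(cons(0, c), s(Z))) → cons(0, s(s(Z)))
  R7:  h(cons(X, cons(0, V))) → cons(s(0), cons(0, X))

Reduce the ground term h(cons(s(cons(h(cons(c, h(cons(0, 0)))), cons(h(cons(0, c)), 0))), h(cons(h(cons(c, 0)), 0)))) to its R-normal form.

1. h(cons(s(cons(h(cons(c, h(cons(0, 0)))), cons(h(cons(0, c)), 0))), h(cons(h(cons(c, 0)), 0))))  →  h(cons(s(cons(h(cons(c, 0)), cons(h(cons(0, c)), 0))), h(cons(h(cons(c, 0)), 0))))   [R4 at 1.1.1.1.1.2]
2. h(cons(s(cons(h(cons(c, 0)), cons(h(cons(0, c)), 0))), h(cons(h(cons(c, 0)), 0))))  →  h(cons(s(cons(c, cons(h(cons(0, c)), 0))), h(cons(h(cons(c, 0)), 0))))   [R4 at 1.1.1.1]
3. h(cons(s(cons(c, cons(h(cons(0, c)), 0))), h(cons(h(cons(c, 0)), 0))))  →  h(cons(s(cons(c, cons(0, 0))), h(cons(h(cons(c, 0)), 0))))   [R1 at 1.1.1.2.1]
4. h(cons(s(cons(c, cons(0, 0))), h(cons(h(cons(c, 0)), 0))))  →  h(cons(s(cons(c, cons(0, 0))), h(cons(c, 0))))   [R4 at 1.2]
5. h(cons(s(cons(c, cons(0, 0))), h(cons(c, 0))))  →  h(cons(s(cons(c, cons(0, 0))), c))   [R4 at 1.2]
6. h(cons(s(cons(c, cons(0, 0))), c))  →  s(cons(c, cons(0, 0)))   [R1 at ε]

s(cons(c, cons(0, 0)))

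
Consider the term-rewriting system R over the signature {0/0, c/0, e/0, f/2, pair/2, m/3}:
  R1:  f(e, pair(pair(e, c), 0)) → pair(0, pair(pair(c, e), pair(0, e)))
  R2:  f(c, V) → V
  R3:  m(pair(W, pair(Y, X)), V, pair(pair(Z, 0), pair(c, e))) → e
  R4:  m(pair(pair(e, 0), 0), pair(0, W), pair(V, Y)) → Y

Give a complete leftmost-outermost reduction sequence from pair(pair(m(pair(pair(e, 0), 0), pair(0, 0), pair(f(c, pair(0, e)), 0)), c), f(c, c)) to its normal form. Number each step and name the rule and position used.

pair(pair(0, c), c)

1. pair(pair(m(pair(pair(e, 0), 0), pair(0, 0), pair(f(c, pair(0, e)), 0)), c), f(c, c))  →  pair(pair(0, c), f(c, c))   [R4 at 1.1]
2. pair(pair(0, c), f(c, c))  →  pair(pair(0, c), c)   [R2 at 2]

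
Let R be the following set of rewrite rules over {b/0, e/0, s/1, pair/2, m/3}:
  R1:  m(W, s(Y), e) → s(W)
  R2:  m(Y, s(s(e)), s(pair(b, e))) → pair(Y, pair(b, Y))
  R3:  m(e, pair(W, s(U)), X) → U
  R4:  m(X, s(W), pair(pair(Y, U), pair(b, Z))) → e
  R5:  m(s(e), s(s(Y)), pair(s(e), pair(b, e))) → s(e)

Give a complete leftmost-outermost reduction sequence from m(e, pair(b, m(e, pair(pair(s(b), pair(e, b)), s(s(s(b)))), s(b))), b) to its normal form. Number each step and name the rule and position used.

s(b)

1. m(e, pair(b, m(e, pair(pair(s(b), pair(e, b)), s(s(s(b)))), s(b))), b)  →  m(e, pair(b, s(s(b))), b)   [R3 at 2.2]
2. m(e, pair(b, s(s(b))), b)  →  s(b)   [R3 at ε]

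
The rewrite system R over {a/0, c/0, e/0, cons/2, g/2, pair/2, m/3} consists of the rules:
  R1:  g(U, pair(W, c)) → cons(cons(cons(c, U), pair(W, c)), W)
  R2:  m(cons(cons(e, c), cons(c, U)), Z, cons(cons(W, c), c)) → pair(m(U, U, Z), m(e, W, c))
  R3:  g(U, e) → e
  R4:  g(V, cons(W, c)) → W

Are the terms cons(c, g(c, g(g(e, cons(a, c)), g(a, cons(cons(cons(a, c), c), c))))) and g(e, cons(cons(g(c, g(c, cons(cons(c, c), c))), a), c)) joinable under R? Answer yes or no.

Reduce t₁ = cons(c, g(c, g(g(e, cons(a, c)), g(a, cons(cons(cons(a, c), c), c))))):
1. cons(c, g(c, g(g(e, cons(a, c)), g(a, cons(cons(cons(a, c), c), c)))))  →  cons(c, g(c, g(a, g(a, cons(cons(cons(a, c), c), c)))))   [R4 at 2.2.1]
2. cons(c, g(c, g(a, g(a, cons(cons(cons(a, c), c), c)))))  →  cons(c, g(c, g(a, cons(cons(a, c), c))))   [R4 at 2.2.2]
3. cons(c, g(c, g(a, cons(cons(a, c), c))))  →  cons(c, g(c, cons(a, c)))   [R4 at 2.2]
4. cons(c, g(c, cons(a, c)))  →  cons(c, a)   [R4 at 2]

Reduce t₂ = g(e, cons(cons(g(c, g(c, cons(cons(c, c), c))), a), c)):
1. g(e, cons(cons(g(c, g(c, cons(cons(c, c), c))), a), c))  →  cons(g(c, g(c, cons(cons(c, c), c))), a)   [R4 at ε]
2. cons(g(c, g(c, cons(cons(c, c), c))), a)  →  cons(g(c, cons(c, c)), a)   [R4 at 1.2]
3. cons(g(c, cons(c, c)), a)  →  cons(c, a)   [R4 at 1]

yes — NF(t₁) = cons(c, a), NF(t₂) = cons(c, a)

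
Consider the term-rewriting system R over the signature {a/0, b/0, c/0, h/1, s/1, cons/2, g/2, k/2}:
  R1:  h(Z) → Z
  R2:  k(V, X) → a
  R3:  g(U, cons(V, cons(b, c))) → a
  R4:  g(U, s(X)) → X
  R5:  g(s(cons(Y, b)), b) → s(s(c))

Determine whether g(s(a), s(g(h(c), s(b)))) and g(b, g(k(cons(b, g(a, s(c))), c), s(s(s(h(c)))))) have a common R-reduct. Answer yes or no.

Reduce t₁ = g(s(a), s(g(h(c), s(b)))):
1. g(s(a), s(g(h(c), s(b))))  →  g(h(c), s(b))   [R4 at ε]
2. g(h(c), s(b))  →  b   [R4 at ε]

Reduce t₂ = g(b, g(k(cons(b, g(a, s(c))), c), s(s(s(h(c)))))):
1. g(b, g(k(cons(b, g(a, s(c))), c), s(s(s(h(c))))))  →  g(b, s(s(h(c))))   [R4 at 2]
2. g(b, s(s(h(c))))  →  s(h(c))   [R4 at ε]
3. s(h(c))  →  s(c)   [R1 at 1]

no — NF(t₁) = b, NF(t₂) = s(c)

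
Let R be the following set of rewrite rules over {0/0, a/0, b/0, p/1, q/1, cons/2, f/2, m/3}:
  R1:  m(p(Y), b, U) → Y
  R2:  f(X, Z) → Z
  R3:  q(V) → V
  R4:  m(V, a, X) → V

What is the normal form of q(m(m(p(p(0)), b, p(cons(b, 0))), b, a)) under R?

0

1. q(m(m(p(p(0)), b, p(cons(b, 0))), b, a))  →  m(m(p(p(0)), b, p(cons(b, 0))), b, a)   [R3 at ε]
2. m(m(p(p(0)), b, p(cons(b, 0))), b, a)  →  m(p(0), b, a)   [R1 at 1]
3. m(p(0), b, a)  →  0   [R1 at ε]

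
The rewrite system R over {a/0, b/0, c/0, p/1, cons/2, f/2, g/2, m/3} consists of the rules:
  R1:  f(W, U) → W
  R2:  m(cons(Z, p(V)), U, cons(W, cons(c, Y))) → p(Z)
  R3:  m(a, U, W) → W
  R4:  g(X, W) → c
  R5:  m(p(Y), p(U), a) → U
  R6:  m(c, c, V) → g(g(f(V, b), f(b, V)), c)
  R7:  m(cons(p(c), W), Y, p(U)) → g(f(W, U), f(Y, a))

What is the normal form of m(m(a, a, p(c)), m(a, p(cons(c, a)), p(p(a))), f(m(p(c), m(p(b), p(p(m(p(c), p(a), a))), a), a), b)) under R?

p(a)

1. m(m(a, a, p(c)), m(a, p(cons(c, a)), p(p(a))), f(m(p(c), m(p(b), p(p(m(p(c), p(a), a))), a), a), b))  →  m(p(c), m(a, p(cons(c, a)), p(p(a))), f(m(p(c), m(p(b), p(p(m(p(c), p(a), a))), a), a), b))   [R3 at 1]
2. m(p(c), m(a, p(cons(c, a)), p(p(a))), f(m(p(c), m(p(b), p(p(m(p(c), p(a), a))), a), a), b))  →  m(p(c), p(p(a)), f(m(p(c), m(p(b), p(p(m(p(c), p(a), a))), a), a), b))   [R3 at 2]
3. m(p(c), p(p(a)), f(m(p(c), m(p(b), p(p(m(p(c), p(a), a))), a), a), b))  →  m(p(c), p(p(a)), m(p(c), m(p(b), p(p(m(p(c), p(a), a))), a), a))   [R1 at 3]
4. m(p(c), p(p(a)), m(p(c), m(p(b), p(p(m(p(c), p(a), a))), a), a))  →  m(p(c), p(p(a)), m(p(c), p(m(p(c), p(a), a)), a))   [R5 at 3.2]
5. m(p(c), p(p(a)), m(p(c), p(m(p(c), p(a), a)), a))  →  m(p(c), p(p(a)), m(p(c), p(a), a))   [R5 at 3]
6. m(p(c), p(p(a)), m(p(c), p(a), a))  →  m(p(c), p(p(a)), a)   [R5 at 3]
7. m(p(c), p(p(a)), a)  →  p(a)   [R5 at ε]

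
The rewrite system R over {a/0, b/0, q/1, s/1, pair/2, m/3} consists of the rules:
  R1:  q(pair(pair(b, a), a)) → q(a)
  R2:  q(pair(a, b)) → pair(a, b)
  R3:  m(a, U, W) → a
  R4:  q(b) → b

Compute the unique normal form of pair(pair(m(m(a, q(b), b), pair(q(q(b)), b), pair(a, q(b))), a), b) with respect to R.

pair(pair(a, a), b)

1. pair(pair(m(m(a, q(b), b), pair(q(q(b)), b), pair(a, q(b))), a), b)  →  pair(pair(m(a, pair(q(q(b)), b), pair(a, q(b))), a), b)   [R3 at 1.1.1]
2. pair(pair(m(a, pair(q(q(b)), b), pair(a, q(b))), a), b)  →  pair(pair(a, a), b)   [R3 at 1.1]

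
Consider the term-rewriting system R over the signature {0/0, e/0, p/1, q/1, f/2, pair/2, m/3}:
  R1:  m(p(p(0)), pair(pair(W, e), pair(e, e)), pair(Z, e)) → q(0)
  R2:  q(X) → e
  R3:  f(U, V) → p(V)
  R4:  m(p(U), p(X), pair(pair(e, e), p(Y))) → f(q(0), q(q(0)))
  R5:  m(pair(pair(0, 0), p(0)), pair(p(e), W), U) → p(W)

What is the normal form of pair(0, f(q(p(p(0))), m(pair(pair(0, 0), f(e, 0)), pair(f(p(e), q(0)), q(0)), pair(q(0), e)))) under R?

pair(0, p(p(e)))

1. pair(0, f(q(p(p(0))), m(pair(pair(0, 0), f(e, 0)), pair(f(p(e), q(0)), q(0)), pair(q(0), e))))  →  pair(0, p(m(pair(pair(0, 0), f(e, 0)), pair(f(p(e), q(0)), q(0)), pair(q(0), e))))   [R3 at 2]
2. pair(0, p(m(pair(pair(0, 0), f(e, 0)), pair(f(p(e), q(0)), q(0)), pair(q(0), e))))  →  pair(0, p(m(pair(pair(0, 0), p(0)), pair(f(p(e), q(0)), q(0)), pair(q(0), e))))   [R3 at 2.1.1.2]
3. pair(0, p(m(pair(pair(0, 0), p(0)), pair(f(p(e), q(0)), q(0)), pair(q(0), e))))  →  pair(0, p(m(pair(pair(0, 0), p(0)), pair(p(q(0)), q(0)), pair(q(0), e))))   [R3 at 2.1.2.1]
4. pair(0, p(m(pair(pair(0, 0), p(0)), pair(p(q(0)), q(0)), pair(q(0), e))))  →  pair(0, p(m(pair(pair(0, 0), p(0)), pair(p(e), q(0)), pair(q(0), e))))   [R2 at 2.1.2.1.1]
5. pair(0, p(m(pair(pair(0, 0), p(0)), pair(p(e), q(0)), pair(q(0), e))))  →  pair(0, p(p(q(0))))   [R5 at 2.1]
6. pair(0, p(p(q(0))))  →  pair(0, p(p(e)))   [R2 at 2.1.1]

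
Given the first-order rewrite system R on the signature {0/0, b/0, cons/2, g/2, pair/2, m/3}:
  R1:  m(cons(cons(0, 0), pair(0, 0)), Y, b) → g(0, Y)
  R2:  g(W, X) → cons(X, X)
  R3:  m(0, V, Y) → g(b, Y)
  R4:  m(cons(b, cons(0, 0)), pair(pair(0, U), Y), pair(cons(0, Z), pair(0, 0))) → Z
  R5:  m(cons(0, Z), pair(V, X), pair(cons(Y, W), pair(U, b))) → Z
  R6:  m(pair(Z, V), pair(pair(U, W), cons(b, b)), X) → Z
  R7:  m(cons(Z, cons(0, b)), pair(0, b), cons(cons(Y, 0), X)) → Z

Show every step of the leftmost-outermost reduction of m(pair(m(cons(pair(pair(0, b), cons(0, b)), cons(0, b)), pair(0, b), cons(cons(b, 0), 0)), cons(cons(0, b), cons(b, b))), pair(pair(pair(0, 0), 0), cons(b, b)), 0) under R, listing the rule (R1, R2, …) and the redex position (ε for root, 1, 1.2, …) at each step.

pair(pair(0, b), cons(0, b))

1. m(pair(m(cons(pair(pair(0, b), cons(0, b)), cons(0, b)), pair(0, b), cons(cons(b, 0), 0)), cons(cons(0, b), cons(b, b))), pair(pair(pair(0, 0), 0), cons(b, b)), 0)  →  m(cons(pair(pair(0, b), cons(0, b)), cons(0, b)), pair(0, b), cons(cons(b, 0), 0))   [R6 at ε]
2. m(cons(pair(pair(0, b), cons(0, b)), cons(0, b)), pair(0, b), cons(cons(b, 0), 0))  →  pair(pair(0, b), cons(0, b))   [R7 at ε]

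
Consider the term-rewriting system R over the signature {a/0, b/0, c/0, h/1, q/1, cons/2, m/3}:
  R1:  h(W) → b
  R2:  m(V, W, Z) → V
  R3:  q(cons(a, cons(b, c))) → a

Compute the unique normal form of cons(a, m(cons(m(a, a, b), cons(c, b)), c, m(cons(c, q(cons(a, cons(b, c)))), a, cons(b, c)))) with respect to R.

1. cons(a, m(cons(m(a, a, b), cons(c, b)), c, m(cons(c, q(cons(a, cons(b, c)))), a, cons(b, c))))  →  cons(a, cons(m(a, a, b), cons(c, b)))   [R2 at 2]
2. cons(a, cons(m(a, a, b), cons(c, b)))  →  cons(a, cons(a, cons(c, b)))   [R2 at 2.1]

cons(a, cons(a, cons(c, b)))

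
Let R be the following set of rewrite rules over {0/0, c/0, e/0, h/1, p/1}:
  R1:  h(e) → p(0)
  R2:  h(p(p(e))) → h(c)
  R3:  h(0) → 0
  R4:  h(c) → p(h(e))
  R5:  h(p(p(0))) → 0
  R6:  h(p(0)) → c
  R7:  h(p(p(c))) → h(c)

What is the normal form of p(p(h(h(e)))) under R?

p(p(c))

1. p(p(h(h(e))))  →  p(p(h(p(0))))   [R1 at 1.1.1]
2. p(p(h(p(0))))  →  p(p(c))   [R6 at 1.1]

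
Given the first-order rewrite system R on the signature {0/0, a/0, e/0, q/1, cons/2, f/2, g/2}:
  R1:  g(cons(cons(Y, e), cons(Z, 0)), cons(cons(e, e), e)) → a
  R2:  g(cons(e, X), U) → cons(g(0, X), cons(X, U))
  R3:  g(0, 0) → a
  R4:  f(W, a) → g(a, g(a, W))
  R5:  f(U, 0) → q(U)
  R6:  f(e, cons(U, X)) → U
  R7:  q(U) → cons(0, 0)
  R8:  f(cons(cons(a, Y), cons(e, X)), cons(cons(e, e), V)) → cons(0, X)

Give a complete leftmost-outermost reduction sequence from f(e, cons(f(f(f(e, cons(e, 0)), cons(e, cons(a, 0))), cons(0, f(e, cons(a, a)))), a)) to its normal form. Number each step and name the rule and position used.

1. f(e, cons(f(f(f(e, cons(e, 0)), cons(e, cons(a, 0))), cons(0, f(e, cons(a, a)))), a))  →  f(f(f(e, cons(e, 0)), cons(e, cons(a, 0))), cons(0, f(e, cons(a, a))))   [R6 at ε]
2. f(f(f(e, cons(e, 0)), cons(e, cons(a, 0))), cons(0, f(e, cons(a, a))))  →  f(f(e, cons(e, cons(a, 0))), cons(0, f(e, cons(a, a))))   [R6 at 1.1]
3. f(f(e, cons(e, cons(a, 0))), cons(0, f(e, cons(a, a))))  →  f(e, cons(0, f(e, cons(a, a))))   [R6 at 1]
4. f(e, cons(0, f(e, cons(a, a))))  →  0   [R6 at ε]

0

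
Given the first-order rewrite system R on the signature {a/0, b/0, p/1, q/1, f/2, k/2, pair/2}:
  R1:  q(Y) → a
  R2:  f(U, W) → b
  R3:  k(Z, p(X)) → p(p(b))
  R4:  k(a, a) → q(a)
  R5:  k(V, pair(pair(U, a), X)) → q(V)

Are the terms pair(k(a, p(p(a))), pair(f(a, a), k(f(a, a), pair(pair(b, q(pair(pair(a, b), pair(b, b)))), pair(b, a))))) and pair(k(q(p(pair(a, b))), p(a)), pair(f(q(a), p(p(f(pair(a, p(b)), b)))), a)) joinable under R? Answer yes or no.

Reduce t₁ = pair(k(a, p(p(a))), pair(f(a, a), k(f(a, a), pair(pair(b, q(pair(pair(a, b), pair(b, b)))), pair(b, a))))):
1. pair(k(a, p(p(a))), pair(f(a, a), k(f(a, a), pair(pair(b, q(pair(pair(a, b), pair(b, b)))), pair(b, a)))))  →  pair(p(p(b)), pair(f(a, a), k(f(a, a), pair(pair(b, q(pair(pair(a, b), pair(b, b)))), pair(b, a)))))   [R3 at 1]
2. pair(p(p(b)), pair(f(a, a), k(f(a, a), pair(pair(b, q(pair(pair(a, b), pair(b, b)))), pair(b, a)))))  →  pair(p(p(b)), pair(b, k(f(a, a), pair(pair(b, q(pair(pair(a, b), pair(b, b)))), pair(b, a)))))   [R2 at 2.1]
3. pair(p(p(b)), pair(b, k(f(a, a), pair(pair(b, q(pair(pair(a, b), pair(b, b)))), pair(b, a)))))  →  pair(p(p(b)), pair(b, k(b, pair(pair(b, q(pair(pair(a, b), pair(b, b)))), pair(b, a)))))   [R2 at 2.2.1]
4. pair(p(p(b)), pair(b, k(b, pair(pair(b, q(pair(pair(a, b), pair(b, b)))), pair(b, a)))))  →  pair(p(p(b)), pair(b, k(b, pair(pair(b, a), pair(b, a)))))   [R1 at 2.2.2.1.2]
5. pair(p(p(b)), pair(b, k(b, pair(pair(b, a), pair(b, a)))))  →  pair(p(p(b)), pair(b, q(b)))   [R5 at 2.2]
6. pair(p(p(b)), pair(b, q(b)))  →  pair(p(p(b)), pair(b, a))   [R1 at 2.2]

Reduce t₂ = pair(k(q(p(pair(a, b))), p(a)), pair(f(q(a), p(p(f(pair(a, p(b)), b)))), a)):
1. pair(k(q(p(pair(a, b))), p(a)), pair(f(q(a), p(p(f(pair(a, p(b)), b)))), a))  →  pair(p(p(b)), pair(f(q(a), p(p(f(pair(a, p(b)), b)))), a))   [R3 at 1]
2. pair(p(p(b)), pair(f(q(a), p(p(f(pair(a, p(b)), b)))), a))  →  pair(p(p(b)), pair(b, a))   [R2 at 2.1]

yes — NF(t₁) = pair(p(p(b)), pair(b, a)), NF(t₂) = pair(p(p(b)), pair(b, a))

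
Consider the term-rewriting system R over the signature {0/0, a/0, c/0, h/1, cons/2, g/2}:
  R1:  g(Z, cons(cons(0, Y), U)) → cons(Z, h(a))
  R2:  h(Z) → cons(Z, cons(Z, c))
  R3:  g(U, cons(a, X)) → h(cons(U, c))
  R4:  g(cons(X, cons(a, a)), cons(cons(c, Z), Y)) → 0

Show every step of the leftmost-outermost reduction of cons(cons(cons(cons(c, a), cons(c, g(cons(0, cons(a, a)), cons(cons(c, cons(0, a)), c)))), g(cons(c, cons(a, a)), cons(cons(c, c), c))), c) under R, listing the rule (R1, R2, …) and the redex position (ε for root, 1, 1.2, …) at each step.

cons(cons(cons(cons(c, a), cons(c, 0)), 0), c)

1. cons(cons(cons(cons(c, a), cons(c, g(cons(0, cons(a, a)), cons(cons(c, cons(0, a)), c)))), g(cons(c, cons(a, a)), cons(cons(c, c), c))), c)  →  cons(cons(cons(cons(c, a), cons(c, 0)), g(cons(c, cons(a, a)), cons(cons(c, c), c))), c)   [R4 at 1.1.2.2]
2. cons(cons(cons(cons(c, a), cons(c, 0)), g(cons(c, cons(a, a)), cons(cons(c, c), c))), c)  →  cons(cons(cons(cons(c, a), cons(c, 0)), 0), c)   [R4 at 1.2]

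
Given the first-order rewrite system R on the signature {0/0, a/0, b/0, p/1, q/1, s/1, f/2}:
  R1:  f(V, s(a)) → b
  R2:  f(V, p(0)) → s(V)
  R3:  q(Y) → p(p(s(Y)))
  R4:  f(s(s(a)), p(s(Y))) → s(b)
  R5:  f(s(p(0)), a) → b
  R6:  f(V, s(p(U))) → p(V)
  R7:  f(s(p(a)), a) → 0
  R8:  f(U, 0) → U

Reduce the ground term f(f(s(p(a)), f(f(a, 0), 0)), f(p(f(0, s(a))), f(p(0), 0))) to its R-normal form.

1. f(f(s(p(a)), f(f(a, 0), 0)), f(p(f(0, s(a))), f(p(0), 0)))  →  f(f(s(p(a)), f(a, 0)), f(p(f(0, s(a))), f(p(0), 0)))   [R8 at 1.2]
2. f(f(s(p(a)), f(a, 0)), f(p(f(0, s(a))), f(p(0), 0)))  →  f(f(s(p(a)), a), f(p(f(0, s(a))), f(p(0), 0)))   [R8 at 1.2]
3. f(f(s(p(a)), a), f(p(f(0, s(a))), f(p(0), 0)))  →  f(0, f(p(f(0, s(a))), f(p(0), 0)))   [R7 at 1]
4. f(0, f(p(f(0, s(a))), f(p(0), 0)))  →  f(0, f(p(b), f(p(0), 0)))   [R1 at 2.1.1]
5. f(0, f(p(b), f(p(0), 0)))  →  f(0, f(p(b), p(0)))   [R8 at 2.2]
6. f(0, f(p(b), p(0)))  →  f(0, s(p(b)))   [R2 at 2]
7. f(0, s(p(b)))  →  p(0)   [R6 at ε]

p(0)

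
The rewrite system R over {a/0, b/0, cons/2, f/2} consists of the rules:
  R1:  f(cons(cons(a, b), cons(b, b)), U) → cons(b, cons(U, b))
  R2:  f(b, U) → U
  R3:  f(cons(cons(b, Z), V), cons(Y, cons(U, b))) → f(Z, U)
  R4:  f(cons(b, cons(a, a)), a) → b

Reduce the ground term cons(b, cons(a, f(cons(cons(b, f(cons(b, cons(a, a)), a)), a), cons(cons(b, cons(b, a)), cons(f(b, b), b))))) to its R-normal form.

1. cons(b, cons(a, f(cons(cons(b, f(cons(b, cons(a, a)), a)), a), cons(cons(b, cons(b, a)), cons(f(b, b), b)))))  →  cons(b, cons(a, f(f(cons(b, cons(a, a)), a), f(b, b))))   [R3 at 2.2]
2. cons(b, cons(a, f(f(cons(b, cons(a, a)), a), f(b, b))))  →  cons(b, cons(a, f(b, f(b, b))))   [R4 at 2.2.1]
3. cons(b, cons(a, f(b, f(b, b))))  →  cons(b, cons(a, f(b, b)))   [R2 at 2.2]
4. cons(b, cons(a, f(b, b)))  →  cons(b, cons(a, b))   [R2 at 2.2]

cons(b, cons(a, b))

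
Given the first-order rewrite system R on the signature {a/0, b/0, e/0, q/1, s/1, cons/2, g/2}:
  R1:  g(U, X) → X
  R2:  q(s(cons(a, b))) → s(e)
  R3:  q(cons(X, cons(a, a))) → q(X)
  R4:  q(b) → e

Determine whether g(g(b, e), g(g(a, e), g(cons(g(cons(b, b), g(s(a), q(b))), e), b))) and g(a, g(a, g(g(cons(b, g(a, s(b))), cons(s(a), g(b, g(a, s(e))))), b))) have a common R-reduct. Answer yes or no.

Reduce t₁ = g(g(b, e), g(g(a, e), g(cons(g(cons(b, b), g(s(a), q(b))), e), b))):
1. g(g(b, e), g(g(a, e), g(cons(g(cons(b, b), g(s(a), q(b))), e), b)))  →  g(g(a, e), g(cons(g(cons(b, b), g(s(a), q(b))), e), b))   [R1 at ε]
2. g(g(a, e), g(cons(g(cons(b, b), g(s(a), q(b))), e), b))  →  g(cons(g(cons(b, b), g(s(a), q(b))), e), b)   [R1 at ε]
3. g(cons(g(cons(b, b), g(s(a), q(b))), e), b)  →  b   [R1 at ε]

Reduce t₂ = g(a, g(a, g(g(cons(b, g(a, s(b))), cons(s(a), g(b, g(a, s(e))))), b))):
1. g(a, g(a, g(g(cons(b, g(a, s(b))), cons(s(a), g(b, g(a, s(e))))), b)))  →  g(a, g(g(cons(b, g(a, s(b))), cons(s(a), g(b, g(a, s(e))))), b))   [R1 at ε]
2. g(a, g(g(cons(b, g(a, s(b))), cons(s(a), g(b, g(a, s(e))))), b))  →  g(g(cons(b, g(a, s(b))), cons(s(a), g(b, g(a, s(e))))), b)   [R1 at ε]
3. g(g(cons(b, g(a, s(b))), cons(s(a), g(b, g(a, s(e))))), b)  →  b   [R1 at ε]

yes — NF(t₁) = b, NF(t₂) = b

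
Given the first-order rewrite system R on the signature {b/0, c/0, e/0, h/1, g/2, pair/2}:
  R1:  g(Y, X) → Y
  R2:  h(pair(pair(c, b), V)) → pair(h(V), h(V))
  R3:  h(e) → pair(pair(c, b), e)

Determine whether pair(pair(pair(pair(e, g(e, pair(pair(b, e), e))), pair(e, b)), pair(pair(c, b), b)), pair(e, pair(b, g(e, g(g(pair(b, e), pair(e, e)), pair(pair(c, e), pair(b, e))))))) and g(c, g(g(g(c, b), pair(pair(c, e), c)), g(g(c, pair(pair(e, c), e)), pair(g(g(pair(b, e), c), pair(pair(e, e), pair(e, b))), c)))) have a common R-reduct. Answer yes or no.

Reduce t₁ = pair(pair(pair(pair(e, g(e, pair(pair(b, e), e))), pair(e, b)), pair(pair(c, b), b)), pair(e, pair(b, g(e, g(g(pair(b, e), pair(e, e)), pair(pair(c, e), pair(b, e))))))):
1. pair(pair(pair(pair(e, g(e, pair(pair(b, e), e))), pair(e, b)), pair(pair(c, b), b)), pair(e, pair(b, g(e, g(g(pair(b, e), pair(e, e)), pair(pair(c, e), pair(b, e)))))))  →  pair(pair(pair(pair(e, e), pair(e, b)), pair(pair(c, b), b)), pair(e, pair(b, g(e, g(g(pair(b, e), pair(e, e)), pair(pair(c, e), pair(b, e)))))))   [R1 at 1.1.1.2]
2. pair(pair(pair(pair(e, e), pair(e, b)), pair(pair(c, b), b)), pair(e, pair(b, g(e, g(g(pair(b, e), pair(e, e)), pair(pair(c, e), pair(b, e)))))))  →  pair(pair(pair(pair(e, e), pair(e, b)), pair(pair(c, b), b)), pair(e, pair(b, e)))   [R1 at 2.2.2]

Reduce t₂ = g(c, g(g(g(c, b), pair(pair(c, e), c)), g(g(c, pair(pair(e, c), e)), pair(g(g(pair(b, e), c), pair(pair(e, e), pair(e, b))), c)))):
1. g(c, g(g(g(c, b), pair(pair(c, e), c)), g(g(c, pair(pair(e, c), e)), pair(g(g(pair(b, e), c), pair(pair(e, e), pair(e, b))), c))))  →  c   [R1 at ε]

no — NF(t₁) = pair(pair(pair(pair(e, e), pair(e, b)), pair(pair(c, b), b)), pair(e, pair(b, e))), NF(t₂) = c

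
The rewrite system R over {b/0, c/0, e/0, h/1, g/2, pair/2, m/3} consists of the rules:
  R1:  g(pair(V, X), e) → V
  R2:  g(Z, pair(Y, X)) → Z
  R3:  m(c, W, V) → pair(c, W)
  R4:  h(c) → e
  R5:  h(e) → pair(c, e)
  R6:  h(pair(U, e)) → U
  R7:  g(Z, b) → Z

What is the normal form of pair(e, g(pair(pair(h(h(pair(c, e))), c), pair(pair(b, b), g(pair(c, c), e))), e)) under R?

1. pair(e, g(pair(pair(h(h(pair(c, e))), c), pair(pair(b, b), g(pair(c, c), e))), e))  →  pair(e, pair(h(h(pair(c, e))), c))   [R1 at 2]
2. pair(e, pair(h(h(pair(c, e))), c))  →  pair(e, pair(h(c), c))   [R6 at 2.1.1]
3. pair(e, pair(h(c), c))  →  pair(e, pair(e, c))   [R4 at 2.1]

pair(e, pair(e, c))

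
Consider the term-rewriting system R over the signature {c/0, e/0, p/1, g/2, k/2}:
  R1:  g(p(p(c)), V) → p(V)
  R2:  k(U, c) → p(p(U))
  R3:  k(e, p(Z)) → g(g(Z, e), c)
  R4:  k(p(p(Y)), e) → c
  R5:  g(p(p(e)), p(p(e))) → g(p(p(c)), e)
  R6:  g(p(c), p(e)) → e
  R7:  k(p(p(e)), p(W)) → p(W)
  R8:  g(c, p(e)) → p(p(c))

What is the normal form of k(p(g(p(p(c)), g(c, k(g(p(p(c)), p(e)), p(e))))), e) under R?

c

1. k(p(g(p(p(c)), g(c, k(g(p(p(c)), p(e)), p(e))))), e)  →  k(p(p(g(c, k(g(p(p(c)), p(e)), p(e))))), e)   [R1 at 1.1]
2. k(p(p(g(c, k(g(p(p(c)), p(e)), p(e))))), e)  →  c   [R4 at ε]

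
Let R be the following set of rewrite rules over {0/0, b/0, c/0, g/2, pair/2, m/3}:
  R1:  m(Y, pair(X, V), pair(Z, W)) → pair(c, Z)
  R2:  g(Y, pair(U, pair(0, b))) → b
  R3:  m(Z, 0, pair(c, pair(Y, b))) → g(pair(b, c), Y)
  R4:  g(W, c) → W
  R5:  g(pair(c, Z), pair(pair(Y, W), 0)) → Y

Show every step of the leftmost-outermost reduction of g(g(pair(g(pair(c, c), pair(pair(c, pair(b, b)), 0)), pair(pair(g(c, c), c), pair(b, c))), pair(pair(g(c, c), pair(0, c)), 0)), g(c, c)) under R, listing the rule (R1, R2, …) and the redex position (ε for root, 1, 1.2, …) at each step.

1. g(g(pair(g(pair(c, c), pair(pair(c, pair(b, b)), 0)), pair(pair(g(c, c), c), pair(b, c))), pair(pair(g(c, c), pair(0, c)), 0)), g(c, c))  →  g(g(pair(c, pair(pair(g(c, c), c), pair(b, c))), pair(pair(g(c, c), pair(0, c)), 0)), g(c, c))   [R5 at 1.1.1]
2. g(g(pair(c, pair(pair(g(c, c), c), pair(b, c))), pair(pair(g(c, c), pair(0, c)), 0)), g(c, c))  →  g(g(c, c), g(c, c))   [R5 at 1]
3. g(g(c, c), g(c, c))  →  g(c, g(c, c))   [R4 at 1]
4. g(c, g(c, c))  →  g(c, c)   [R4 at 2]
5. g(c, c)  →  c   [R4 at ε]

c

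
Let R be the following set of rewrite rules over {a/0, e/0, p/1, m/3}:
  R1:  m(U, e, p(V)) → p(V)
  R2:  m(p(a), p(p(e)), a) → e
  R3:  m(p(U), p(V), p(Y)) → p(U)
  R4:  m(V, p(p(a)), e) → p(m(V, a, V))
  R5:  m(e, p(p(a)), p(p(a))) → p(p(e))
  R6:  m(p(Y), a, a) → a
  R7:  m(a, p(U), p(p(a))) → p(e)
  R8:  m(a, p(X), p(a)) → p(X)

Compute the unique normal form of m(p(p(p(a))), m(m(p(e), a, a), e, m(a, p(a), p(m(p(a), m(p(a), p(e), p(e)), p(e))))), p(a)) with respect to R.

p(p(p(a)))

1. m(p(p(p(a))), m(m(p(e), a, a), e, m(a, p(a), p(m(p(a), m(p(a), p(e), p(e)), p(e))))), p(a))  →  m(p(p(p(a))), m(a, e, m(a, p(a), p(m(p(a), m(p(a), p(e), p(e)), p(e))))), p(a))   [R6 at 2.1]
2. m(p(p(p(a))), m(a, e, m(a, p(a), p(m(p(a), m(p(a), p(e), p(e)), p(e))))), p(a))  →  m(p(p(p(a))), m(a, e, m(a, p(a), p(m(p(a), p(a), p(e))))), p(a))   [R3 at 2.3.3.1.2]
3. m(p(p(p(a))), m(a, e, m(a, p(a), p(m(p(a), p(a), p(e))))), p(a))  →  m(p(p(p(a))), m(a, e, m(a, p(a), p(p(a)))), p(a))   [R3 at 2.3.3.1]
4. m(p(p(p(a))), m(a, e, m(a, p(a), p(p(a)))), p(a))  →  m(p(p(p(a))), m(a, e, p(e)), p(a))   [R7 at 2.3]
5. m(p(p(p(a))), m(a, e, p(e)), p(a))  →  m(p(p(p(a))), p(e), p(a))   [R1 at 2]
6. m(p(p(p(a))), p(e), p(a))  →  p(p(p(a)))   [R3 at ε]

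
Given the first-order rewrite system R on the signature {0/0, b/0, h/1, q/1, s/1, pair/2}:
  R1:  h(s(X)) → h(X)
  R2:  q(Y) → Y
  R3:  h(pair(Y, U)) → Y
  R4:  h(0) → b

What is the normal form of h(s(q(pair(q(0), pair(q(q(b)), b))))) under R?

1. h(s(q(pair(q(0), pair(q(q(b)), b)))))  →  h(q(pair(q(0), pair(q(q(b)), b))))   [R1 at ε]
2. h(q(pair(q(0), pair(q(q(b)), b))))  →  h(pair(q(0), pair(q(q(b)), b)))   [R2 at 1]
3. h(pair(q(0), pair(q(q(b)), b)))  →  q(0)   [R3 at ε]
4. q(0)  →  0   [R2 at ε]

0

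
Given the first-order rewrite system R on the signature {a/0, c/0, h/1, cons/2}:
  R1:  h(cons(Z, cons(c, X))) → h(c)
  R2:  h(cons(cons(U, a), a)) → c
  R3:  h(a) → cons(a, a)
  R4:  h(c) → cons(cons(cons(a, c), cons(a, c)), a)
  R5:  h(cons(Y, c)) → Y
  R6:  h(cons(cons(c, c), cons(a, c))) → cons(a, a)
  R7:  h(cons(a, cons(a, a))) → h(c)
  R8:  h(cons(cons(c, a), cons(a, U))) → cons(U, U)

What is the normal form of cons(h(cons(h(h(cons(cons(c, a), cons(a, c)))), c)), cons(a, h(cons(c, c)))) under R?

1. cons(h(cons(h(h(cons(cons(c, a), cons(a, c)))), c)), cons(a, h(cons(c, c))))  →  cons(h(h(cons(cons(c, a), cons(a, c)))), cons(a, h(cons(c, c))))   [R5 at 1]
2. cons(h(h(cons(cons(c, a), cons(a, c)))), cons(a, h(cons(c, c))))  →  cons(h(cons(c, c)), cons(a, h(cons(c, c))))   [R8 at 1.1]
3. cons(h(cons(c, c)), cons(a, h(cons(c, c))))  →  cons(c, cons(a, h(cons(c, c))))   [R5 at 1]
4. cons(c, cons(a, h(cons(c, c))))  →  cons(c, cons(a, c))   [R5 at 2.2]

cons(c, cons(a, c))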